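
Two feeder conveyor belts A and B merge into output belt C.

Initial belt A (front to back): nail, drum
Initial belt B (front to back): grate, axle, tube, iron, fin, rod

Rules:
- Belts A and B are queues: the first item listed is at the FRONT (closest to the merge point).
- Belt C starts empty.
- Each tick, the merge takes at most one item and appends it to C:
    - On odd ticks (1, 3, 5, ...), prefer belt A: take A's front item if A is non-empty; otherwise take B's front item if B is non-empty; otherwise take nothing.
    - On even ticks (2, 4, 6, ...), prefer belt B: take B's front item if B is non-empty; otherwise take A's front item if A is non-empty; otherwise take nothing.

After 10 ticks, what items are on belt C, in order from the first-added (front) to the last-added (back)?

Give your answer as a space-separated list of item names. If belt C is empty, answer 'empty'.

Answer: nail grate drum axle tube iron fin rod

Derivation:
Tick 1: prefer A, take nail from A; A=[drum] B=[grate,axle,tube,iron,fin,rod] C=[nail]
Tick 2: prefer B, take grate from B; A=[drum] B=[axle,tube,iron,fin,rod] C=[nail,grate]
Tick 3: prefer A, take drum from A; A=[-] B=[axle,tube,iron,fin,rod] C=[nail,grate,drum]
Tick 4: prefer B, take axle from B; A=[-] B=[tube,iron,fin,rod] C=[nail,grate,drum,axle]
Tick 5: prefer A, take tube from B; A=[-] B=[iron,fin,rod] C=[nail,grate,drum,axle,tube]
Tick 6: prefer B, take iron from B; A=[-] B=[fin,rod] C=[nail,grate,drum,axle,tube,iron]
Tick 7: prefer A, take fin from B; A=[-] B=[rod] C=[nail,grate,drum,axle,tube,iron,fin]
Tick 8: prefer B, take rod from B; A=[-] B=[-] C=[nail,grate,drum,axle,tube,iron,fin,rod]
Tick 9: prefer A, both empty, nothing taken; A=[-] B=[-] C=[nail,grate,drum,axle,tube,iron,fin,rod]
Tick 10: prefer B, both empty, nothing taken; A=[-] B=[-] C=[nail,grate,drum,axle,tube,iron,fin,rod]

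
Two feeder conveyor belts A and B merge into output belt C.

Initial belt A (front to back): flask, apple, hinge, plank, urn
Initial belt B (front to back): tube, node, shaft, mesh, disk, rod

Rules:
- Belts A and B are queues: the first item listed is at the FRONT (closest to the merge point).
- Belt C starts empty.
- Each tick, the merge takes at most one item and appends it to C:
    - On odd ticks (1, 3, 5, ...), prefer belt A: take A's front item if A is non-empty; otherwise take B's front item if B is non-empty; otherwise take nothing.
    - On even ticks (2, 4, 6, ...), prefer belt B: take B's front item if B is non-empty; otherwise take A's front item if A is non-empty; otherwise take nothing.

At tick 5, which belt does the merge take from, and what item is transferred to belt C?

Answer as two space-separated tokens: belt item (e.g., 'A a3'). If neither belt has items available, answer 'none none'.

Answer: A hinge

Derivation:
Tick 1: prefer A, take flask from A; A=[apple,hinge,plank,urn] B=[tube,node,shaft,mesh,disk,rod] C=[flask]
Tick 2: prefer B, take tube from B; A=[apple,hinge,plank,urn] B=[node,shaft,mesh,disk,rod] C=[flask,tube]
Tick 3: prefer A, take apple from A; A=[hinge,plank,urn] B=[node,shaft,mesh,disk,rod] C=[flask,tube,apple]
Tick 4: prefer B, take node from B; A=[hinge,plank,urn] B=[shaft,mesh,disk,rod] C=[flask,tube,apple,node]
Tick 5: prefer A, take hinge from A; A=[plank,urn] B=[shaft,mesh,disk,rod] C=[flask,tube,apple,node,hinge]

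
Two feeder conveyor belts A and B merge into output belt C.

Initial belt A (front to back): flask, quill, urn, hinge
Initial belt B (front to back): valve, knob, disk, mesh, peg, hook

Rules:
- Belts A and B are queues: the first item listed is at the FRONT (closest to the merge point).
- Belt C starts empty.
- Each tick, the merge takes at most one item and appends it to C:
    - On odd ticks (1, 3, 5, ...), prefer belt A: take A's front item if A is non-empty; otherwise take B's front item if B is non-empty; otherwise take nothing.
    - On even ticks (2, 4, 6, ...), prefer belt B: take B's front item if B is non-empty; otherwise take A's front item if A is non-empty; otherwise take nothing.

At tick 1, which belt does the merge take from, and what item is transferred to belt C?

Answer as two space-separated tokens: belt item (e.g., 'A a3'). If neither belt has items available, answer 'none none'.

Answer: A flask

Derivation:
Tick 1: prefer A, take flask from A; A=[quill,urn,hinge] B=[valve,knob,disk,mesh,peg,hook] C=[flask]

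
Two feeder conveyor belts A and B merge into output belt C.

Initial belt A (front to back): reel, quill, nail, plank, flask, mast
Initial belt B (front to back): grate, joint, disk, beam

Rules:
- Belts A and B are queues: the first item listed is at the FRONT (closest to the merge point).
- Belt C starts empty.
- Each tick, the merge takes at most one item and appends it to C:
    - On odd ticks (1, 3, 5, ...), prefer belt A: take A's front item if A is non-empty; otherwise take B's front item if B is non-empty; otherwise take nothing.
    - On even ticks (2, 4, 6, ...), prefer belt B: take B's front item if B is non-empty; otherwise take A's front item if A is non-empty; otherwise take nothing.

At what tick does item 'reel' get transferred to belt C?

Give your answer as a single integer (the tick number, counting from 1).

Answer: 1

Derivation:
Tick 1: prefer A, take reel from A; A=[quill,nail,plank,flask,mast] B=[grate,joint,disk,beam] C=[reel]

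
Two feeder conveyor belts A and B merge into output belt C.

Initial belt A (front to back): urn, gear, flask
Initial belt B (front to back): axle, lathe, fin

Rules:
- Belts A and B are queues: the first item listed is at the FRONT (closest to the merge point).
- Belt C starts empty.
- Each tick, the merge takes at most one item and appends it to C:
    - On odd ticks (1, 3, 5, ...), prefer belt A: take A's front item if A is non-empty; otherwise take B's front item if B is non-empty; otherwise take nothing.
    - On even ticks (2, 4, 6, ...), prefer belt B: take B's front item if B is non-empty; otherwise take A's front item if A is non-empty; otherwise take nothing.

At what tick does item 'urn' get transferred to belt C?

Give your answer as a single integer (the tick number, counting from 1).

Tick 1: prefer A, take urn from A; A=[gear,flask] B=[axle,lathe,fin] C=[urn]

Answer: 1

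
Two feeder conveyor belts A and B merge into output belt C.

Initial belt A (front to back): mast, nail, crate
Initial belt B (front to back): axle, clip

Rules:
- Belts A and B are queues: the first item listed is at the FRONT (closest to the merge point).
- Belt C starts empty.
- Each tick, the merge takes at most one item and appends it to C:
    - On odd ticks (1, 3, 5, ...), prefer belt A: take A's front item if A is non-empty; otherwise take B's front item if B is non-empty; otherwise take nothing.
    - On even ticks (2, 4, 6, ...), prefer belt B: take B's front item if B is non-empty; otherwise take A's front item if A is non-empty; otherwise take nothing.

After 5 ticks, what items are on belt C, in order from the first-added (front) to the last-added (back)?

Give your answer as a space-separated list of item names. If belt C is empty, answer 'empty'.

Tick 1: prefer A, take mast from A; A=[nail,crate] B=[axle,clip] C=[mast]
Tick 2: prefer B, take axle from B; A=[nail,crate] B=[clip] C=[mast,axle]
Tick 3: prefer A, take nail from A; A=[crate] B=[clip] C=[mast,axle,nail]
Tick 4: prefer B, take clip from B; A=[crate] B=[-] C=[mast,axle,nail,clip]
Tick 5: prefer A, take crate from A; A=[-] B=[-] C=[mast,axle,nail,clip,crate]

Answer: mast axle nail clip crate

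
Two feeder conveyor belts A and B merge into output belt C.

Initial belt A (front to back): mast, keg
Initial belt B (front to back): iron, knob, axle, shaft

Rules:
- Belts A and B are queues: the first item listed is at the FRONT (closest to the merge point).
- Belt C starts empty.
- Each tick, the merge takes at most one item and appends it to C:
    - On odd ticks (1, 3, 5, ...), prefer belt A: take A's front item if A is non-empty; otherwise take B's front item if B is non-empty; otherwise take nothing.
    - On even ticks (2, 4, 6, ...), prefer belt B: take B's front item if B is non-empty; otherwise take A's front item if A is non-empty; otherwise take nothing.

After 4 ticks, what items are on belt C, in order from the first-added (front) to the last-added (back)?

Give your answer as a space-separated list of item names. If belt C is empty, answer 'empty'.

Answer: mast iron keg knob

Derivation:
Tick 1: prefer A, take mast from A; A=[keg] B=[iron,knob,axle,shaft] C=[mast]
Tick 2: prefer B, take iron from B; A=[keg] B=[knob,axle,shaft] C=[mast,iron]
Tick 3: prefer A, take keg from A; A=[-] B=[knob,axle,shaft] C=[mast,iron,keg]
Tick 4: prefer B, take knob from B; A=[-] B=[axle,shaft] C=[mast,iron,keg,knob]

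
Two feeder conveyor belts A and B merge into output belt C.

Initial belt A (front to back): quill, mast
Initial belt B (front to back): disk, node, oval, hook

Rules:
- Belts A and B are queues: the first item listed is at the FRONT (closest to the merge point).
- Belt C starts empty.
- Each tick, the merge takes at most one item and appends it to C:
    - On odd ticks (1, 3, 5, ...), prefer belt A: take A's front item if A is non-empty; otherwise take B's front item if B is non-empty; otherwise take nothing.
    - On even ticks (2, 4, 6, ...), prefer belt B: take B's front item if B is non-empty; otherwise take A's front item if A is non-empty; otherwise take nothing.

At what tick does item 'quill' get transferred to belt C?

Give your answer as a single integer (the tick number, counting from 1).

Tick 1: prefer A, take quill from A; A=[mast] B=[disk,node,oval,hook] C=[quill]

Answer: 1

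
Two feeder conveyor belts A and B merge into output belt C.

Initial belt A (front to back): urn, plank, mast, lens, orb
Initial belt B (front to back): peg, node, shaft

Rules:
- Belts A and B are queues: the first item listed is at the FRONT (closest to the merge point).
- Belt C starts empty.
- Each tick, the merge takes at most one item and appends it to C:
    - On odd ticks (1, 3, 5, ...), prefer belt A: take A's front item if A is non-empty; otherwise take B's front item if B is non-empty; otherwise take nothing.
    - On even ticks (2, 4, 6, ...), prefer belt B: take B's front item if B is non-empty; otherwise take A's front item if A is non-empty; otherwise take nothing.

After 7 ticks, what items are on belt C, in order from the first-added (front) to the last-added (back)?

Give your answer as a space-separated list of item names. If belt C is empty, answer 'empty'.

Tick 1: prefer A, take urn from A; A=[plank,mast,lens,orb] B=[peg,node,shaft] C=[urn]
Tick 2: prefer B, take peg from B; A=[plank,mast,lens,orb] B=[node,shaft] C=[urn,peg]
Tick 3: prefer A, take plank from A; A=[mast,lens,orb] B=[node,shaft] C=[urn,peg,plank]
Tick 4: prefer B, take node from B; A=[mast,lens,orb] B=[shaft] C=[urn,peg,plank,node]
Tick 5: prefer A, take mast from A; A=[lens,orb] B=[shaft] C=[urn,peg,plank,node,mast]
Tick 6: prefer B, take shaft from B; A=[lens,orb] B=[-] C=[urn,peg,plank,node,mast,shaft]
Tick 7: prefer A, take lens from A; A=[orb] B=[-] C=[urn,peg,plank,node,mast,shaft,lens]

Answer: urn peg plank node mast shaft lens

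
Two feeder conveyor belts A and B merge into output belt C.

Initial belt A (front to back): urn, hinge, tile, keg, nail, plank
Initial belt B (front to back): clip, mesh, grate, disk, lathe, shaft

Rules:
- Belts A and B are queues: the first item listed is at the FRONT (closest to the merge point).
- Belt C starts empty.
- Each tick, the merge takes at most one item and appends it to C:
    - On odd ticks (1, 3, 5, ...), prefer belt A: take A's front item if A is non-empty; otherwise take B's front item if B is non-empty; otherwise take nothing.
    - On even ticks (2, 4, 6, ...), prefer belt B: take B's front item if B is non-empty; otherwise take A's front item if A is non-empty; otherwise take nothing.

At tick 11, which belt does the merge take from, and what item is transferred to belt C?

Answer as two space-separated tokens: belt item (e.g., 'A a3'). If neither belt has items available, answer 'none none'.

Tick 1: prefer A, take urn from A; A=[hinge,tile,keg,nail,plank] B=[clip,mesh,grate,disk,lathe,shaft] C=[urn]
Tick 2: prefer B, take clip from B; A=[hinge,tile,keg,nail,plank] B=[mesh,grate,disk,lathe,shaft] C=[urn,clip]
Tick 3: prefer A, take hinge from A; A=[tile,keg,nail,plank] B=[mesh,grate,disk,lathe,shaft] C=[urn,clip,hinge]
Tick 4: prefer B, take mesh from B; A=[tile,keg,nail,plank] B=[grate,disk,lathe,shaft] C=[urn,clip,hinge,mesh]
Tick 5: prefer A, take tile from A; A=[keg,nail,plank] B=[grate,disk,lathe,shaft] C=[urn,clip,hinge,mesh,tile]
Tick 6: prefer B, take grate from B; A=[keg,nail,plank] B=[disk,lathe,shaft] C=[urn,clip,hinge,mesh,tile,grate]
Tick 7: prefer A, take keg from A; A=[nail,plank] B=[disk,lathe,shaft] C=[urn,clip,hinge,mesh,tile,grate,keg]
Tick 8: prefer B, take disk from B; A=[nail,plank] B=[lathe,shaft] C=[urn,clip,hinge,mesh,tile,grate,keg,disk]
Tick 9: prefer A, take nail from A; A=[plank] B=[lathe,shaft] C=[urn,clip,hinge,mesh,tile,grate,keg,disk,nail]
Tick 10: prefer B, take lathe from B; A=[plank] B=[shaft] C=[urn,clip,hinge,mesh,tile,grate,keg,disk,nail,lathe]
Tick 11: prefer A, take plank from A; A=[-] B=[shaft] C=[urn,clip,hinge,mesh,tile,grate,keg,disk,nail,lathe,plank]

Answer: A plank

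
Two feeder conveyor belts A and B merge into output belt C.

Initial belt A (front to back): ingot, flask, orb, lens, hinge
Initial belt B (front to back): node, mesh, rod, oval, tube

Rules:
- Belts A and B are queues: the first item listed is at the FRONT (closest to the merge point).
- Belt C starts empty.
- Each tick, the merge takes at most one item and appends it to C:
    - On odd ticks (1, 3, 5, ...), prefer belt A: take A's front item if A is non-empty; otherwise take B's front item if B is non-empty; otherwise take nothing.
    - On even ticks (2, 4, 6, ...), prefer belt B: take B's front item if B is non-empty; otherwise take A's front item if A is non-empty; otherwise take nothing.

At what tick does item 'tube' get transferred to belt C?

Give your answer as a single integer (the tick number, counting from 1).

Tick 1: prefer A, take ingot from A; A=[flask,orb,lens,hinge] B=[node,mesh,rod,oval,tube] C=[ingot]
Tick 2: prefer B, take node from B; A=[flask,orb,lens,hinge] B=[mesh,rod,oval,tube] C=[ingot,node]
Tick 3: prefer A, take flask from A; A=[orb,lens,hinge] B=[mesh,rod,oval,tube] C=[ingot,node,flask]
Tick 4: prefer B, take mesh from B; A=[orb,lens,hinge] B=[rod,oval,tube] C=[ingot,node,flask,mesh]
Tick 5: prefer A, take orb from A; A=[lens,hinge] B=[rod,oval,tube] C=[ingot,node,flask,mesh,orb]
Tick 6: prefer B, take rod from B; A=[lens,hinge] B=[oval,tube] C=[ingot,node,flask,mesh,orb,rod]
Tick 7: prefer A, take lens from A; A=[hinge] B=[oval,tube] C=[ingot,node,flask,mesh,orb,rod,lens]
Tick 8: prefer B, take oval from B; A=[hinge] B=[tube] C=[ingot,node,flask,mesh,orb,rod,lens,oval]
Tick 9: prefer A, take hinge from A; A=[-] B=[tube] C=[ingot,node,flask,mesh,orb,rod,lens,oval,hinge]
Tick 10: prefer B, take tube from B; A=[-] B=[-] C=[ingot,node,flask,mesh,orb,rod,lens,oval,hinge,tube]

Answer: 10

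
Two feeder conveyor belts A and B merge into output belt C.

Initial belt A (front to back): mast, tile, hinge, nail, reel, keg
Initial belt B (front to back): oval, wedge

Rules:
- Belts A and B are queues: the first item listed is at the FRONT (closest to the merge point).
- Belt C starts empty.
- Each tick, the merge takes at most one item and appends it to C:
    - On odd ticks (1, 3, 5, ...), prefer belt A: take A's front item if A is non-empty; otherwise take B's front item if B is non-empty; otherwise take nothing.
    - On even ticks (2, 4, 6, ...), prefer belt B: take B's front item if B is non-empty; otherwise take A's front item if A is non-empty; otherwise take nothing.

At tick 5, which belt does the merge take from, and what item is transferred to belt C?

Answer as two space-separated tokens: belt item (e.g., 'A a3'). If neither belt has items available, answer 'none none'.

Answer: A hinge

Derivation:
Tick 1: prefer A, take mast from A; A=[tile,hinge,nail,reel,keg] B=[oval,wedge] C=[mast]
Tick 2: prefer B, take oval from B; A=[tile,hinge,nail,reel,keg] B=[wedge] C=[mast,oval]
Tick 3: prefer A, take tile from A; A=[hinge,nail,reel,keg] B=[wedge] C=[mast,oval,tile]
Tick 4: prefer B, take wedge from B; A=[hinge,nail,reel,keg] B=[-] C=[mast,oval,tile,wedge]
Tick 5: prefer A, take hinge from A; A=[nail,reel,keg] B=[-] C=[mast,oval,tile,wedge,hinge]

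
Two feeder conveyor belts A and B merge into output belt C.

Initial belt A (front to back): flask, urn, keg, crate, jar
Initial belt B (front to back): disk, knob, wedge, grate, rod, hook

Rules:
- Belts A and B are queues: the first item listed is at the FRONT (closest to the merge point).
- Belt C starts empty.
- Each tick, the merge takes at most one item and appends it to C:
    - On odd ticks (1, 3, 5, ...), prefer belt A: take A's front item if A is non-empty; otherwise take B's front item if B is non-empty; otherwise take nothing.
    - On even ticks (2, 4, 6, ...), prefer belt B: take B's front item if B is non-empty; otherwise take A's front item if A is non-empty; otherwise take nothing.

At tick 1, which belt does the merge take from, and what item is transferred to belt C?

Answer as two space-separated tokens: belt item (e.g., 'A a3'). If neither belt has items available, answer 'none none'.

Answer: A flask

Derivation:
Tick 1: prefer A, take flask from A; A=[urn,keg,crate,jar] B=[disk,knob,wedge,grate,rod,hook] C=[flask]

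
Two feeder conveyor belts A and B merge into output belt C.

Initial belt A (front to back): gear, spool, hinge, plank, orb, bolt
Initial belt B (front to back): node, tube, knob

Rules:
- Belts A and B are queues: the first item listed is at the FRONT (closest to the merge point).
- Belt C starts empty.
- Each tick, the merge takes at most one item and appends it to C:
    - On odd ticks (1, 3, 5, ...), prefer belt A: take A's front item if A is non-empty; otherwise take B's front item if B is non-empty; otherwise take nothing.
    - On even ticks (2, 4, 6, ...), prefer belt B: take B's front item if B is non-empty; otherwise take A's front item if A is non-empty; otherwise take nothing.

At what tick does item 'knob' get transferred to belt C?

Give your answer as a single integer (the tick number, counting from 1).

Answer: 6

Derivation:
Tick 1: prefer A, take gear from A; A=[spool,hinge,plank,orb,bolt] B=[node,tube,knob] C=[gear]
Tick 2: prefer B, take node from B; A=[spool,hinge,plank,orb,bolt] B=[tube,knob] C=[gear,node]
Tick 3: prefer A, take spool from A; A=[hinge,plank,orb,bolt] B=[tube,knob] C=[gear,node,spool]
Tick 4: prefer B, take tube from B; A=[hinge,plank,orb,bolt] B=[knob] C=[gear,node,spool,tube]
Tick 5: prefer A, take hinge from A; A=[plank,orb,bolt] B=[knob] C=[gear,node,spool,tube,hinge]
Tick 6: prefer B, take knob from B; A=[plank,orb,bolt] B=[-] C=[gear,node,spool,tube,hinge,knob]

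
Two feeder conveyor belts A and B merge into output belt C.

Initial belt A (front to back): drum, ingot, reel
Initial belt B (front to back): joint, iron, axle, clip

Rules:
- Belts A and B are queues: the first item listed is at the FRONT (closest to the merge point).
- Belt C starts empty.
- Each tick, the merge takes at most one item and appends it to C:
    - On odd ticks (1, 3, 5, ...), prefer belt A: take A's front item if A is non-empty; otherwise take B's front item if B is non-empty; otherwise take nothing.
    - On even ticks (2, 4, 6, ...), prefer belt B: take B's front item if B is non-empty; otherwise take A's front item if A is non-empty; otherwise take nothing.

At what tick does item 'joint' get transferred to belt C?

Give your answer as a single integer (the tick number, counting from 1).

Answer: 2

Derivation:
Tick 1: prefer A, take drum from A; A=[ingot,reel] B=[joint,iron,axle,clip] C=[drum]
Tick 2: prefer B, take joint from B; A=[ingot,reel] B=[iron,axle,clip] C=[drum,joint]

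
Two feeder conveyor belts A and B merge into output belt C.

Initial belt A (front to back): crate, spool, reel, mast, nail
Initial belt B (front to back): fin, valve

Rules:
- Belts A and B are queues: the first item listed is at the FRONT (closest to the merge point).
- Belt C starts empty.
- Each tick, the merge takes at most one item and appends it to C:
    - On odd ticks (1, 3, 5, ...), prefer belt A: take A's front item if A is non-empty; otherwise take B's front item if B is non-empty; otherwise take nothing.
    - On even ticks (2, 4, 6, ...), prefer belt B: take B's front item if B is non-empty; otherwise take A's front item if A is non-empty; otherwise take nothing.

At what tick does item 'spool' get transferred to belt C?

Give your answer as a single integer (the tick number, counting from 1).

Tick 1: prefer A, take crate from A; A=[spool,reel,mast,nail] B=[fin,valve] C=[crate]
Tick 2: prefer B, take fin from B; A=[spool,reel,mast,nail] B=[valve] C=[crate,fin]
Tick 3: prefer A, take spool from A; A=[reel,mast,nail] B=[valve] C=[crate,fin,spool]

Answer: 3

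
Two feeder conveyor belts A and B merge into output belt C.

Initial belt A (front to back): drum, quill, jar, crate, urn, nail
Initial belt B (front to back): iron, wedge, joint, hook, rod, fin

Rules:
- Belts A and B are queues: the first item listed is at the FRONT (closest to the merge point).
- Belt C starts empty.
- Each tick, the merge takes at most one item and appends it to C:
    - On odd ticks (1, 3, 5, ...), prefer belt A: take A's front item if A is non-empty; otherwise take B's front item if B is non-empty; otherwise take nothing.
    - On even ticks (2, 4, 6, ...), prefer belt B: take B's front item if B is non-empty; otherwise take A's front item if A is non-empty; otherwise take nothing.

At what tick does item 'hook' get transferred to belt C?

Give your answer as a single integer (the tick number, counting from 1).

Tick 1: prefer A, take drum from A; A=[quill,jar,crate,urn,nail] B=[iron,wedge,joint,hook,rod,fin] C=[drum]
Tick 2: prefer B, take iron from B; A=[quill,jar,crate,urn,nail] B=[wedge,joint,hook,rod,fin] C=[drum,iron]
Tick 3: prefer A, take quill from A; A=[jar,crate,urn,nail] B=[wedge,joint,hook,rod,fin] C=[drum,iron,quill]
Tick 4: prefer B, take wedge from B; A=[jar,crate,urn,nail] B=[joint,hook,rod,fin] C=[drum,iron,quill,wedge]
Tick 5: prefer A, take jar from A; A=[crate,urn,nail] B=[joint,hook,rod,fin] C=[drum,iron,quill,wedge,jar]
Tick 6: prefer B, take joint from B; A=[crate,urn,nail] B=[hook,rod,fin] C=[drum,iron,quill,wedge,jar,joint]
Tick 7: prefer A, take crate from A; A=[urn,nail] B=[hook,rod,fin] C=[drum,iron,quill,wedge,jar,joint,crate]
Tick 8: prefer B, take hook from B; A=[urn,nail] B=[rod,fin] C=[drum,iron,quill,wedge,jar,joint,crate,hook]

Answer: 8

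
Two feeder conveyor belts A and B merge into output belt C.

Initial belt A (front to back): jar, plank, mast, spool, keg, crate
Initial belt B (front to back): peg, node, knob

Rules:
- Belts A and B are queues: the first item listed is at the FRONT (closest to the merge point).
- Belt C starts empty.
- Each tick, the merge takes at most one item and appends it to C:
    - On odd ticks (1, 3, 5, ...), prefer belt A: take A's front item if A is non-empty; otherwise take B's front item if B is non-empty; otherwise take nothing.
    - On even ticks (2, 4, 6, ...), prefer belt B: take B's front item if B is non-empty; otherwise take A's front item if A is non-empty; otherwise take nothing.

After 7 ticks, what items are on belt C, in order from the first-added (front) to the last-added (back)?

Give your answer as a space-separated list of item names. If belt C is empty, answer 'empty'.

Answer: jar peg plank node mast knob spool

Derivation:
Tick 1: prefer A, take jar from A; A=[plank,mast,spool,keg,crate] B=[peg,node,knob] C=[jar]
Tick 2: prefer B, take peg from B; A=[plank,mast,spool,keg,crate] B=[node,knob] C=[jar,peg]
Tick 3: prefer A, take plank from A; A=[mast,spool,keg,crate] B=[node,knob] C=[jar,peg,plank]
Tick 4: prefer B, take node from B; A=[mast,spool,keg,crate] B=[knob] C=[jar,peg,plank,node]
Tick 5: prefer A, take mast from A; A=[spool,keg,crate] B=[knob] C=[jar,peg,plank,node,mast]
Tick 6: prefer B, take knob from B; A=[spool,keg,crate] B=[-] C=[jar,peg,plank,node,mast,knob]
Tick 7: prefer A, take spool from A; A=[keg,crate] B=[-] C=[jar,peg,plank,node,mast,knob,spool]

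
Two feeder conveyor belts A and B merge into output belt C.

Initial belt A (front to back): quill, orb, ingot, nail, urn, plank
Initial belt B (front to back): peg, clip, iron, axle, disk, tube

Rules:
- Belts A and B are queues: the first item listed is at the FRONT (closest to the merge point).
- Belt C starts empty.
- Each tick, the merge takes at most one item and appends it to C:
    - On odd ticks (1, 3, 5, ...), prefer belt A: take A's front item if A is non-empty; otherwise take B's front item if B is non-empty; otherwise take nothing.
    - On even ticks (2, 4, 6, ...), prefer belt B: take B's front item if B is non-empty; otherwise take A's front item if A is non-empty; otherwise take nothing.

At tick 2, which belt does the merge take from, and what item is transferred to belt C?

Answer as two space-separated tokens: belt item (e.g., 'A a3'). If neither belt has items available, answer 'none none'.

Answer: B peg

Derivation:
Tick 1: prefer A, take quill from A; A=[orb,ingot,nail,urn,plank] B=[peg,clip,iron,axle,disk,tube] C=[quill]
Tick 2: prefer B, take peg from B; A=[orb,ingot,nail,urn,plank] B=[clip,iron,axle,disk,tube] C=[quill,peg]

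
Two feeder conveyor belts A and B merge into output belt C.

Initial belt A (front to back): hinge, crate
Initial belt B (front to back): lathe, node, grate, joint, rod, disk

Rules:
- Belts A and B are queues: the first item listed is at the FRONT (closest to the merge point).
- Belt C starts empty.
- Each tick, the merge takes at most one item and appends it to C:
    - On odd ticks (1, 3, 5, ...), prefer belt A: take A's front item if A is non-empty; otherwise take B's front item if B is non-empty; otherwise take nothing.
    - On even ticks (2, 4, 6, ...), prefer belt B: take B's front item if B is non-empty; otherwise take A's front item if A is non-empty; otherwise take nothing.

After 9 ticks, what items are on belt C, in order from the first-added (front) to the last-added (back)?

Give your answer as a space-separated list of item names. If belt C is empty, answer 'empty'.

Tick 1: prefer A, take hinge from A; A=[crate] B=[lathe,node,grate,joint,rod,disk] C=[hinge]
Tick 2: prefer B, take lathe from B; A=[crate] B=[node,grate,joint,rod,disk] C=[hinge,lathe]
Tick 3: prefer A, take crate from A; A=[-] B=[node,grate,joint,rod,disk] C=[hinge,lathe,crate]
Tick 4: prefer B, take node from B; A=[-] B=[grate,joint,rod,disk] C=[hinge,lathe,crate,node]
Tick 5: prefer A, take grate from B; A=[-] B=[joint,rod,disk] C=[hinge,lathe,crate,node,grate]
Tick 6: prefer B, take joint from B; A=[-] B=[rod,disk] C=[hinge,lathe,crate,node,grate,joint]
Tick 7: prefer A, take rod from B; A=[-] B=[disk] C=[hinge,lathe,crate,node,grate,joint,rod]
Tick 8: prefer B, take disk from B; A=[-] B=[-] C=[hinge,lathe,crate,node,grate,joint,rod,disk]
Tick 9: prefer A, both empty, nothing taken; A=[-] B=[-] C=[hinge,lathe,crate,node,grate,joint,rod,disk]

Answer: hinge lathe crate node grate joint rod disk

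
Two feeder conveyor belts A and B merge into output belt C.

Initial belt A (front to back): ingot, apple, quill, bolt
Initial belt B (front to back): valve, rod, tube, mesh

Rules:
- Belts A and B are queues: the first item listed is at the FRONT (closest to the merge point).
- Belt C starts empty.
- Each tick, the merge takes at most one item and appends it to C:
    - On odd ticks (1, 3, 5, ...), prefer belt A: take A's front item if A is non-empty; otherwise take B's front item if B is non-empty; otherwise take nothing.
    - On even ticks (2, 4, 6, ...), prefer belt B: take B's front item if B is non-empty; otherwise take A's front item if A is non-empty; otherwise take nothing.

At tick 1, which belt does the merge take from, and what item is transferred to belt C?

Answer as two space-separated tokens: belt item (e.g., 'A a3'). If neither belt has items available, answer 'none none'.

Tick 1: prefer A, take ingot from A; A=[apple,quill,bolt] B=[valve,rod,tube,mesh] C=[ingot]

Answer: A ingot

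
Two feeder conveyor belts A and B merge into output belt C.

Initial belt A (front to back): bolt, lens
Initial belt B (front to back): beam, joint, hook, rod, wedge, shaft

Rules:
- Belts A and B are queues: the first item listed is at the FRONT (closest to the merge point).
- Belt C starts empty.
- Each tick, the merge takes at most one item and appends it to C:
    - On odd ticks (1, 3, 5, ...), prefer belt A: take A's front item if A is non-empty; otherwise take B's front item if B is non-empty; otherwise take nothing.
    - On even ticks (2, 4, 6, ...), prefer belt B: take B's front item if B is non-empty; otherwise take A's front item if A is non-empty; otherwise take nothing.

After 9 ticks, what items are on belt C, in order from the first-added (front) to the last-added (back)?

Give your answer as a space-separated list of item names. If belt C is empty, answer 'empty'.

Answer: bolt beam lens joint hook rod wedge shaft

Derivation:
Tick 1: prefer A, take bolt from A; A=[lens] B=[beam,joint,hook,rod,wedge,shaft] C=[bolt]
Tick 2: prefer B, take beam from B; A=[lens] B=[joint,hook,rod,wedge,shaft] C=[bolt,beam]
Tick 3: prefer A, take lens from A; A=[-] B=[joint,hook,rod,wedge,shaft] C=[bolt,beam,lens]
Tick 4: prefer B, take joint from B; A=[-] B=[hook,rod,wedge,shaft] C=[bolt,beam,lens,joint]
Tick 5: prefer A, take hook from B; A=[-] B=[rod,wedge,shaft] C=[bolt,beam,lens,joint,hook]
Tick 6: prefer B, take rod from B; A=[-] B=[wedge,shaft] C=[bolt,beam,lens,joint,hook,rod]
Tick 7: prefer A, take wedge from B; A=[-] B=[shaft] C=[bolt,beam,lens,joint,hook,rod,wedge]
Tick 8: prefer B, take shaft from B; A=[-] B=[-] C=[bolt,beam,lens,joint,hook,rod,wedge,shaft]
Tick 9: prefer A, both empty, nothing taken; A=[-] B=[-] C=[bolt,beam,lens,joint,hook,rod,wedge,shaft]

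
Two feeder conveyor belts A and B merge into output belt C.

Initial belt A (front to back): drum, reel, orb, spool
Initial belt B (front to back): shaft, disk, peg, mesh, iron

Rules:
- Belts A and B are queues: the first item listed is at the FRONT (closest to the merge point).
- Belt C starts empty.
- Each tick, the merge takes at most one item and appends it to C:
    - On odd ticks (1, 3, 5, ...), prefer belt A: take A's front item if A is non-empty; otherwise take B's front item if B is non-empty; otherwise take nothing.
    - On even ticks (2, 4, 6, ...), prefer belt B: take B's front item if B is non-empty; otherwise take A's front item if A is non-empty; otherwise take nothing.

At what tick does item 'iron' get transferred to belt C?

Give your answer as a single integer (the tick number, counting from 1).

Answer: 9

Derivation:
Tick 1: prefer A, take drum from A; A=[reel,orb,spool] B=[shaft,disk,peg,mesh,iron] C=[drum]
Tick 2: prefer B, take shaft from B; A=[reel,orb,spool] B=[disk,peg,mesh,iron] C=[drum,shaft]
Tick 3: prefer A, take reel from A; A=[orb,spool] B=[disk,peg,mesh,iron] C=[drum,shaft,reel]
Tick 4: prefer B, take disk from B; A=[orb,spool] B=[peg,mesh,iron] C=[drum,shaft,reel,disk]
Tick 5: prefer A, take orb from A; A=[spool] B=[peg,mesh,iron] C=[drum,shaft,reel,disk,orb]
Tick 6: prefer B, take peg from B; A=[spool] B=[mesh,iron] C=[drum,shaft,reel,disk,orb,peg]
Tick 7: prefer A, take spool from A; A=[-] B=[mesh,iron] C=[drum,shaft,reel,disk,orb,peg,spool]
Tick 8: prefer B, take mesh from B; A=[-] B=[iron] C=[drum,shaft,reel,disk,orb,peg,spool,mesh]
Tick 9: prefer A, take iron from B; A=[-] B=[-] C=[drum,shaft,reel,disk,orb,peg,spool,mesh,iron]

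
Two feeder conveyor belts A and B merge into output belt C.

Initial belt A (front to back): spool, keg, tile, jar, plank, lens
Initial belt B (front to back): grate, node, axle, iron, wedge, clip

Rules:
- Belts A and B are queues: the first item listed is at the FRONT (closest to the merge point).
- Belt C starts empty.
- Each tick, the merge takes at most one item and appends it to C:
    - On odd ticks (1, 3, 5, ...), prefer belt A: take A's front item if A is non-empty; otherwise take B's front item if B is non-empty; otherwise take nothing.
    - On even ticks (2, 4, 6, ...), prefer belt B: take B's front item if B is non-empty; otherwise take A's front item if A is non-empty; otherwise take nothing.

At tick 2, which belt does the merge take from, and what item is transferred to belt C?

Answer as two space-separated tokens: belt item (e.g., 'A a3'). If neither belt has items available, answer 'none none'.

Tick 1: prefer A, take spool from A; A=[keg,tile,jar,plank,lens] B=[grate,node,axle,iron,wedge,clip] C=[spool]
Tick 2: prefer B, take grate from B; A=[keg,tile,jar,plank,lens] B=[node,axle,iron,wedge,clip] C=[spool,grate]

Answer: B grate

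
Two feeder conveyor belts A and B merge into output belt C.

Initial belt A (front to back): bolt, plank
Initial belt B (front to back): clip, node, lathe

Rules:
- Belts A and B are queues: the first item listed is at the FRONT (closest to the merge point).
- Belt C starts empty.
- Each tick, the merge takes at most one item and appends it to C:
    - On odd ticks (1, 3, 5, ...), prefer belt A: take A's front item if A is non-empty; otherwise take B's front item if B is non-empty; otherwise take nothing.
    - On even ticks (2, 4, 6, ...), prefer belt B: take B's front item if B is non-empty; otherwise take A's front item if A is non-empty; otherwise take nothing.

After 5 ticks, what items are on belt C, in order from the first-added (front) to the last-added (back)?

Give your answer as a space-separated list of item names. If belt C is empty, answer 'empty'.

Tick 1: prefer A, take bolt from A; A=[plank] B=[clip,node,lathe] C=[bolt]
Tick 2: prefer B, take clip from B; A=[plank] B=[node,lathe] C=[bolt,clip]
Tick 3: prefer A, take plank from A; A=[-] B=[node,lathe] C=[bolt,clip,plank]
Tick 4: prefer B, take node from B; A=[-] B=[lathe] C=[bolt,clip,plank,node]
Tick 5: prefer A, take lathe from B; A=[-] B=[-] C=[bolt,clip,plank,node,lathe]

Answer: bolt clip plank node lathe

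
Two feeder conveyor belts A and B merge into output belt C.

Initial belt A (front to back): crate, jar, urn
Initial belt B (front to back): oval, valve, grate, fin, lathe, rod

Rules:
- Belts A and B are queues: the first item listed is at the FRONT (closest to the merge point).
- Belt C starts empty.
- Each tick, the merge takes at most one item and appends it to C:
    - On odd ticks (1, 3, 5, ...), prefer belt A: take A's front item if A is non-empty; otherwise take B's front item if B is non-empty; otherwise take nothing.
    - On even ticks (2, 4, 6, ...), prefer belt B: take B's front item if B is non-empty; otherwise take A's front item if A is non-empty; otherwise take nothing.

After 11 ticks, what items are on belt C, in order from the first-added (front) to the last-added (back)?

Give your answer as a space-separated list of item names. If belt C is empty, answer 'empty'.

Tick 1: prefer A, take crate from A; A=[jar,urn] B=[oval,valve,grate,fin,lathe,rod] C=[crate]
Tick 2: prefer B, take oval from B; A=[jar,urn] B=[valve,grate,fin,lathe,rod] C=[crate,oval]
Tick 3: prefer A, take jar from A; A=[urn] B=[valve,grate,fin,lathe,rod] C=[crate,oval,jar]
Tick 4: prefer B, take valve from B; A=[urn] B=[grate,fin,lathe,rod] C=[crate,oval,jar,valve]
Tick 5: prefer A, take urn from A; A=[-] B=[grate,fin,lathe,rod] C=[crate,oval,jar,valve,urn]
Tick 6: prefer B, take grate from B; A=[-] B=[fin,lathe,rod] C=[crate,oval,jar,valve,urn,grate]
Tick 7: prefer A, take fin from B; A=[-] B=[lathe,rod] C=[crate,oval,jar,valve,urn,grate,fin]
Tick 8: prefer B, take lathe from B; A=[-] B=[rod] C=[crate,oval,jar,valve,urn,grate,fin,lathe]
Tick 9: prefer A, take rod from B; A=[-] B=[-] C=[crate,oval,jar,valve,urn,grate,fin,lathe,rod]
Tick 10: prefer B, both empty, nothing taken; A=[-] B=[-] C=[crate,oval,jar,valve,urn,grate,fin,lathe,rod]
Tick 11: prefer A, both empty, nothing taken; A=[-] B=[-] C=[crate,oval,jar,valve,urn,grate,fin,lathe,rod]

Answer: crate oval jar valve urn grate fin lathe rod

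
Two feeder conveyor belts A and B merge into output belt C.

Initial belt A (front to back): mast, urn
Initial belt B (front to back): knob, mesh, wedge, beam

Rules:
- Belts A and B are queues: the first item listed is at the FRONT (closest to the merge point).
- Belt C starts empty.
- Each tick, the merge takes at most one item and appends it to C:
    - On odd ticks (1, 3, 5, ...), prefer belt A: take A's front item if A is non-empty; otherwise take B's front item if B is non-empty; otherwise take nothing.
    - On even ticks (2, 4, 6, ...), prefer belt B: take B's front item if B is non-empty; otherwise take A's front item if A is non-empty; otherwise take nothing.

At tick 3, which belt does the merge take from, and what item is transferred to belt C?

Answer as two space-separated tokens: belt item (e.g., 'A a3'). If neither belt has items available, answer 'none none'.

Answer: A urn

Derivation:
Tick 1: prefer A, take mast from A; A=[urn] B=[knob,mesh,wedge,beam] C=[mast]
Tick 2: prefer B, take knob from B; A=[urn] B=[mesh,wedge,beam] C=[mast,knob]
Tick 3: prefer A, take urn from A; A=[-] B=[mesh,wedge,beam] C=[mast,knob,urn]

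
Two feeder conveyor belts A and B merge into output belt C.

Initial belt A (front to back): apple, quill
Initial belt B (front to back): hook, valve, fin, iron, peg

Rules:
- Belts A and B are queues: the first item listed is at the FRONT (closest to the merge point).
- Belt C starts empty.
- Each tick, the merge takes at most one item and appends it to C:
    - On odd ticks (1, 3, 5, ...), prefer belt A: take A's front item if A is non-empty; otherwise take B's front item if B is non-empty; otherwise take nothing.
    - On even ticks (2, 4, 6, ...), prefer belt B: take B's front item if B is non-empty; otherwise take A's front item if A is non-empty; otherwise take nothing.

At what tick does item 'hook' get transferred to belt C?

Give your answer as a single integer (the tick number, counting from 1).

Answer: 2

Derivation:
Tick 1: prefer A, take apple from A; A=[quill] B=[hook,valve,fin,iron,peg] C=[apple]
Tick 2: prefer B, take hook from B; A=[quill] B=[valve,fin,iron,peg] C=[apple,hook]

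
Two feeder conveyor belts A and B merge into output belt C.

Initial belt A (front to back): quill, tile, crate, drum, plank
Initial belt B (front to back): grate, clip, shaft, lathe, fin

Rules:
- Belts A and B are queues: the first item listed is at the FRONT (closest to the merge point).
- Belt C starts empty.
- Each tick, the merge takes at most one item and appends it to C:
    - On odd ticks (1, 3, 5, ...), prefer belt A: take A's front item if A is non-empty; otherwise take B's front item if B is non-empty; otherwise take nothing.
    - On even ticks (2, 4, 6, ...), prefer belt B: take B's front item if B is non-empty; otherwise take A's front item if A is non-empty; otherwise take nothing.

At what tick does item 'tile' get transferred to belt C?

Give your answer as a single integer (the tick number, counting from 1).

Tick 1: prefer A, take quill from A; A=[tile,crate,drum,plank] B=[grate,clip,shaft,lathe,fin] C=[quill]
Tick 2: prefer B, take grate from B; A=[tile,crate,drum,plank] B=[clip,shaft,lathe,fin] C=[quill,grate]
Tick 3: prefer A, take tile from A; A=[crate,drum,plank] B=[clip,shaft,lathe,fin] C=[quill,grate,tile]

Answer: 3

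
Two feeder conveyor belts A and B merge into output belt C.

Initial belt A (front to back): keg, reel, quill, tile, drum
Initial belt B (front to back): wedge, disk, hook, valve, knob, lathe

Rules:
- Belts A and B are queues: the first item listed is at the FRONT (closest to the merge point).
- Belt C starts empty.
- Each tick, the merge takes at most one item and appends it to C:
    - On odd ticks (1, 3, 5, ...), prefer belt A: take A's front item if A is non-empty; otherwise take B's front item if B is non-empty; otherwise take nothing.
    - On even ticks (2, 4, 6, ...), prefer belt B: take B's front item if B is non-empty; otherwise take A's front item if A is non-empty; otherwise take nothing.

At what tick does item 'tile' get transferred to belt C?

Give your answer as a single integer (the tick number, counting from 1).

Tick 1: prefer A, take keg from A; A=[reel,quill,tile,drum] B=[wedge,disk,hook,valve,knob,lathe] C=[keg]
Tick 2: prefer B, take wedge from B; A=[reel,quill,tile,drum] B=[disk,hook,valve,knob,lathe] C=[keg,wedge]
Tick 3: prefer A, take reel from A; A=[quill,tile,drum] B=[disk,hook,valve,knob,lathe] C=[keg,wedge,reel]
Tick 4: prefer B, take disk from B; A=[quill,tile,drum] B=[hook,valve,knob,lathe] C=[keg,wedge,reel,disk]
Tick 5: prefer A, take quill from A; A=[tile,drum] B=[hook,valve,knob,lathe] C=[keg,wedge,reel,disk,quill]
Tick 6: prefer B, take hook from B; A=[tile,drum] B=[valve,knob,lathe] C=[keg,wedge,reel,disk,quill,hook]
Tick 7: prefer A, take tile from A; A=[drum] B=[valve,knob,lathe] C=[keg,wedge,reel,disk,quill,hook,tile]

Answer: 7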